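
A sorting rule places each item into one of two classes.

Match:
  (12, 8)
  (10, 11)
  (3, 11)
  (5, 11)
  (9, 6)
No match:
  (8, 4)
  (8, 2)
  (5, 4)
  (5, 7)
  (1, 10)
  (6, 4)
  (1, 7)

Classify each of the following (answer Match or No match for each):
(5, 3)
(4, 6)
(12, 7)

The simplest hypothesis consistent with all the labels is: sum ≥ 14.

No match, No match, Match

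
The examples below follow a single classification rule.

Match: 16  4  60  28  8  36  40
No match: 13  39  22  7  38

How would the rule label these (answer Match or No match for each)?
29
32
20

No match, Match, Match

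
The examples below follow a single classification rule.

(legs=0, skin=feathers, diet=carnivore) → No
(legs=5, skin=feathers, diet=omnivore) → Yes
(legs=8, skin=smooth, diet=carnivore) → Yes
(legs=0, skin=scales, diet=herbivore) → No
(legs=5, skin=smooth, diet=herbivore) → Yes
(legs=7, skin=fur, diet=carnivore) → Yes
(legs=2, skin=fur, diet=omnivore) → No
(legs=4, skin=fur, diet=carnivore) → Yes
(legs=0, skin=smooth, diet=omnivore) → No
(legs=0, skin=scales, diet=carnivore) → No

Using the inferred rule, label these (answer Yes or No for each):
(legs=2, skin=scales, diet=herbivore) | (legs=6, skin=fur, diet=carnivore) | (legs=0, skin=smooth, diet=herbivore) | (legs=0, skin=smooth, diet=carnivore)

A rule that fits every label: legs ≥ 4 — true of each 'Yes' example, false of each 'No' one.
(legs=2, skin=scales, diet=herbivore): legs = 2 — lacks this property, so No. (legs=6, skin=fur, diet=carnivore): legs = 6 — matches, so Yes. (legs=0, skin=smooth, diet=herbivore): legs = 0 — lacks this property, so No. (legs=0, skin=smooth, diet=carnivore): legs = 0 — lacks this property, so No.

No, Yes, No, No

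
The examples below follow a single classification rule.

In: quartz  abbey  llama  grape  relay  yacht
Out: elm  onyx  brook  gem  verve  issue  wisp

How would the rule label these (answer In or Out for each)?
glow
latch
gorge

Out, In, Out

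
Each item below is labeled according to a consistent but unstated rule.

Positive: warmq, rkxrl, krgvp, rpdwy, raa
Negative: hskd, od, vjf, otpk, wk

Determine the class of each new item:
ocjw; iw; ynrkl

Checking candidate rules against both groups, what survives is: contains 'r'.
Negative: ocjw, since no 'r'.
Negative: iw, since no 'r'.
Positive: ynrkl, since has 'r'.

Negative, Negative, Positive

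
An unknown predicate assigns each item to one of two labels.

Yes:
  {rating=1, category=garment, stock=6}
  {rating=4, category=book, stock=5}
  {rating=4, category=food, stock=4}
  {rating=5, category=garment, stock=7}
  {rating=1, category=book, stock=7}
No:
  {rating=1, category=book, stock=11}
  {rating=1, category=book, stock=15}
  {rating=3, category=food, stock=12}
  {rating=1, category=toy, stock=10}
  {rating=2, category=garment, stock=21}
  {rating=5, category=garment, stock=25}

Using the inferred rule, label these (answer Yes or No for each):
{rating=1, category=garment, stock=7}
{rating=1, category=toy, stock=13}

Yes, No

The rule appears to be: stock ≤ 7.
{rating=1, category=garment, stock=7} → stock = 7 → Yes. {rating=1, category=toy, stock=13} → stock = 13 → No.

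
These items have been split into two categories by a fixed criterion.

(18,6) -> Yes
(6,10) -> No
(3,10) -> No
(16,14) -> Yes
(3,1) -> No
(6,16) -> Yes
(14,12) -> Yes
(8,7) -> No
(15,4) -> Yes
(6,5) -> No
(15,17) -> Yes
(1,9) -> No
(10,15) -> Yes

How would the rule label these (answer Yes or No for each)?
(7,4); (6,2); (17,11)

No, No, Yes

The rule appears to be: sum ≥ 19.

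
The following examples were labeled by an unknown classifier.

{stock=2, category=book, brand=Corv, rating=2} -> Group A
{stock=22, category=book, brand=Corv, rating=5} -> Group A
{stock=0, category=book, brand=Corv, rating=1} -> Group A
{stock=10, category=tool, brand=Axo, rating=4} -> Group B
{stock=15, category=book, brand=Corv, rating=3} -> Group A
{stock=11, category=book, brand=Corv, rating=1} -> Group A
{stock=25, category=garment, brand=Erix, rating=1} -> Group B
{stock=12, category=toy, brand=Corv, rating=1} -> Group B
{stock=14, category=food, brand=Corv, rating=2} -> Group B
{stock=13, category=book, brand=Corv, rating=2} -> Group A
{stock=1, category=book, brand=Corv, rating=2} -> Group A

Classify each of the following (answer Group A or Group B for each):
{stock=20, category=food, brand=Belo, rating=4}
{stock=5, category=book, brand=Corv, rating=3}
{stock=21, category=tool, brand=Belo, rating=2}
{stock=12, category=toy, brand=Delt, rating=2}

Group B, Group A, Group B, Group B

The pattern is that an item is 'Group A' exactly when: category is book.
{stock=20, category=food, brand=Belo, rating=4}: Group B (category is food).
{stock=5, category=book, brand=Corv, rating=3}: Group A (category is book).
{stock=21, category=tool, brand=Belo, rating=2}: Group B (category is tool).
{stock=12, category=toy, brand=Delt, rating=2}: Group B (category is toy).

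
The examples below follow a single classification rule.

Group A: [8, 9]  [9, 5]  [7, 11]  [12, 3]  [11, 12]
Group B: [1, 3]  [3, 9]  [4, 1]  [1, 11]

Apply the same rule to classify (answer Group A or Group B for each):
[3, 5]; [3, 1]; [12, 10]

Group B, Group B, Group A

All 'Group A' examples share one property — sum ≥ 14 — and every 'Group B' example lacks it.
[3, 5]: 3+5 = 8, does not satisfy this → Group B. [3, 1]: 3+1 = 4, does not satisfy this → Group B. [12, 10]: 12+10 = 22, passes → Group A.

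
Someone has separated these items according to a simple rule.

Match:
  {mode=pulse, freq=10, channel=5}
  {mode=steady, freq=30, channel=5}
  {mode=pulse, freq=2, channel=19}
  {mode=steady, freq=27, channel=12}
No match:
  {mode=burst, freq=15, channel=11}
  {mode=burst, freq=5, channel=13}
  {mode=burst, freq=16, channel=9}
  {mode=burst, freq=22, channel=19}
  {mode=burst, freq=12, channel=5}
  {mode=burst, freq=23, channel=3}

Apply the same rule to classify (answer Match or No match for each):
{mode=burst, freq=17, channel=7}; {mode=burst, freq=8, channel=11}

The simplest hypothesis consistent with all the labels is: mode is not burst.

No match, No match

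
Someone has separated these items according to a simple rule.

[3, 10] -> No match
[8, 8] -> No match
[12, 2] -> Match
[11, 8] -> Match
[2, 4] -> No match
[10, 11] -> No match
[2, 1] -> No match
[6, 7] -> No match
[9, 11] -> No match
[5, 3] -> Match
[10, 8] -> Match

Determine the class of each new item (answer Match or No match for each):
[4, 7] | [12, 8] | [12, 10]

No match, Match, Match

The distinguishing property — first > second AND sum ≥ 6 — holds for all the 'Match' cases and none of the 'No match' cases.
[4, 7]: 4 < 7, 4+7 = 11 — does not satisfy this, so No match. [12, 8]: 12 > 8, 12+8 = 20 — meets the rule, so Match. [12, 10]: 12 > 10, 12+10 = 22 — meets the rule, so Match.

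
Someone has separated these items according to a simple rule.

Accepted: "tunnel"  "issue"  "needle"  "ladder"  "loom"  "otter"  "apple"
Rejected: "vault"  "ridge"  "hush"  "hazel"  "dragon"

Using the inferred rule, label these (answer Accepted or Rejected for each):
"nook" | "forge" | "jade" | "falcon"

Accepted, Rejected, Rejected, Rejected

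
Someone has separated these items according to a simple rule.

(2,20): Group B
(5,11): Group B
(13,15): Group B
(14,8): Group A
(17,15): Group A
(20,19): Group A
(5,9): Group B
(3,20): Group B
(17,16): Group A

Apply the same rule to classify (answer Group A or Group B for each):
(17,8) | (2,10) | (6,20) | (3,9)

The rule appears to be: first > second.
(17,8) — 17 > 8, hence Group A.
(2,10) — 2 < 10, hence Group B.
(6,20) — 6 < 20, hence Group B.
(3,9) — 3 < 9, hence Group B.

Group A, Group B, Group B, Group B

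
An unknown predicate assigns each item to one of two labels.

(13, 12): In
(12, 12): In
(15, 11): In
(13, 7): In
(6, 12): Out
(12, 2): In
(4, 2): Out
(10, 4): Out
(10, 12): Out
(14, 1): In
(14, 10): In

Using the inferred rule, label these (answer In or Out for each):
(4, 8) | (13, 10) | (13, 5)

One predicate separates the groups cleanly: first ≥ 11.
Out: (4, 8), since first 4. In: (13, 10), since first 13. In: (13, 5), since first 13.

Out, In, In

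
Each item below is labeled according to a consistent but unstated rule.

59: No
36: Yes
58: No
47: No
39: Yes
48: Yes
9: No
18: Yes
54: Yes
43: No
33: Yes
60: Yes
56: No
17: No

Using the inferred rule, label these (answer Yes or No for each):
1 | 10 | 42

The simplest hypothesis consistent with all the labels is: multiple of 3 AND at least 17.
No: 1, since 1 = 3·0 + 1, 1 < 17.
No: 10, since 10 = 3·3 + 1, 10 < 17.
Yes: 42, since 42 = 3·14, 42 ≥ 17.

No, No, Yes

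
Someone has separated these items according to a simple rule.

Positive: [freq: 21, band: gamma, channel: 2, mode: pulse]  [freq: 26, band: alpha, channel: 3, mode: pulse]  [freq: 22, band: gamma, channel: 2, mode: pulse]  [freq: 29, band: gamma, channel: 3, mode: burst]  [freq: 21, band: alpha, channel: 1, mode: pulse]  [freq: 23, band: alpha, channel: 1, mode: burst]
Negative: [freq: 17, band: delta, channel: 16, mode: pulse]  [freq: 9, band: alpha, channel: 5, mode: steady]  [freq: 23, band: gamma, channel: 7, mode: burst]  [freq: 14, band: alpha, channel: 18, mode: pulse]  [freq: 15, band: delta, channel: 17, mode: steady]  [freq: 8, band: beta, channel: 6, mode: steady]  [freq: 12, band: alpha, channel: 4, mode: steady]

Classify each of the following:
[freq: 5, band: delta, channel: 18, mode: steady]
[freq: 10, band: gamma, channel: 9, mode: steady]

Negative, Negative

The rule appears to be: channel ≤ 3.
[freq: 5, band: delta, channel: 18, mode: steady]: Negative (channel = 18). [freq: 10, band: gamma, channel: 9, mode: steady]: Negative (channel = 9).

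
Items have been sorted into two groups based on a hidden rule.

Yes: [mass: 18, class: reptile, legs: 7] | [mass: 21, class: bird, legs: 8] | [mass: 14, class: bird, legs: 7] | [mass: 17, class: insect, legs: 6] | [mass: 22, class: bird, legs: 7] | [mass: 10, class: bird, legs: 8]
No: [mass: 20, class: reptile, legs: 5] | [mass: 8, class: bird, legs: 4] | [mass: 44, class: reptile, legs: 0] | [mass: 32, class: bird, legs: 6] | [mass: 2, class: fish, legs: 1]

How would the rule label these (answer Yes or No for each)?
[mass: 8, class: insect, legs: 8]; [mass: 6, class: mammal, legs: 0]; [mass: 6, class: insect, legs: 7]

Yes, No, Yes

All 'Yes' examples share one property — mass ≤ 22 AND legs ≥ 6 — and every 'No' example lacks it.
[mass: 8, class: insect, legs: 8] → mass = 8, legs = 8 → Yes.
[mass: 6, class: mammal, legs: 0] → mass = 6, legs = 0 → No.
[mass: 6, class: insect, legs: 7] → mass = 6, legs = 7 → Yes.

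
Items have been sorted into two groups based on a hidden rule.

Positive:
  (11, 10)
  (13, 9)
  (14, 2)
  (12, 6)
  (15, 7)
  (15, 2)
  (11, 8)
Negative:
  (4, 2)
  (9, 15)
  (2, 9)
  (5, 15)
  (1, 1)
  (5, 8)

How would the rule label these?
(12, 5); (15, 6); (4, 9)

Positive, Positive, Negative

The common property of the 'Positive' items is: first ≥ 10. No 'Negative' item has it.
(12, 5) → first 12 → Positive. (15, 6) → first 15 → Positive. (4, 9) → first 4 → Negative.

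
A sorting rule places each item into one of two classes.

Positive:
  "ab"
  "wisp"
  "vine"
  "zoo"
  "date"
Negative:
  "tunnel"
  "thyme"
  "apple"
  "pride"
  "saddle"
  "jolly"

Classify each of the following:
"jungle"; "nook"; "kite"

Negative, Positive, Positive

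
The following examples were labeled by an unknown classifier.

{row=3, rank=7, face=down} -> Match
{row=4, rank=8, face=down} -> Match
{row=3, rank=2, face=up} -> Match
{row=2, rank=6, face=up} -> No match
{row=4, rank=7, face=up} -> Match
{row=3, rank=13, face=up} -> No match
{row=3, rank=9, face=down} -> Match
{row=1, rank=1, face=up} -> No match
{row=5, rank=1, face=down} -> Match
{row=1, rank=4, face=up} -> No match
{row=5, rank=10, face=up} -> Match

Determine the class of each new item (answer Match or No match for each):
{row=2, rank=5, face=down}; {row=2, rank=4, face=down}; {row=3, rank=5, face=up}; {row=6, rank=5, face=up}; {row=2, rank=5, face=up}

A rule that fits every label: rank ≤ 10 AND row ≥ 3 — true of each 'Match' example, false of each 'No match' one.
{row=2, rank=5, face=down}: rank = 5, row = 2 — does not fit, so No match. {row=2, rank=4, face=down}: rank = 4, row = 2 — does not fit, so No match. {row=3, rank=5, face=up}: rank = 5, row = 3 — matches, so Match. {row=6, rank=5, face=up}: rank = 5, row = 6 — matches, so Match. {row=2, rank=5, face=up}: rank = 5, row = 2 — does not fit, so No match.

No match, No match, Match, Match, No match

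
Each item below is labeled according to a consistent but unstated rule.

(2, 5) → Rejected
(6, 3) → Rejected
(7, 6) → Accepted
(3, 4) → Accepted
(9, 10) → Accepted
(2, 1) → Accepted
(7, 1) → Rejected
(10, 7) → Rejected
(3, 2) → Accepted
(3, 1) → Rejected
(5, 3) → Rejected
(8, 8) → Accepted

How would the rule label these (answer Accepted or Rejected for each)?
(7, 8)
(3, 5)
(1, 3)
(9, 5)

Accepted, Rejected, Rejected, Rejected

The common property of the 'Accepted' items is: |first − second| ≤ 1. No 'Rejected' item has it.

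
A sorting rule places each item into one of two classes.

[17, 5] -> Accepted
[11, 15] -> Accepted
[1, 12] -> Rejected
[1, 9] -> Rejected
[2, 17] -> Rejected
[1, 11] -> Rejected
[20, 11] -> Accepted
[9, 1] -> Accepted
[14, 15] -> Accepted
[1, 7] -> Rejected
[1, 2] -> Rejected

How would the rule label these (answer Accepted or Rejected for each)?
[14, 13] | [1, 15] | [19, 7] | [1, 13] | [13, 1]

Accepted, Rejected, Accepted, Rejected, Accepted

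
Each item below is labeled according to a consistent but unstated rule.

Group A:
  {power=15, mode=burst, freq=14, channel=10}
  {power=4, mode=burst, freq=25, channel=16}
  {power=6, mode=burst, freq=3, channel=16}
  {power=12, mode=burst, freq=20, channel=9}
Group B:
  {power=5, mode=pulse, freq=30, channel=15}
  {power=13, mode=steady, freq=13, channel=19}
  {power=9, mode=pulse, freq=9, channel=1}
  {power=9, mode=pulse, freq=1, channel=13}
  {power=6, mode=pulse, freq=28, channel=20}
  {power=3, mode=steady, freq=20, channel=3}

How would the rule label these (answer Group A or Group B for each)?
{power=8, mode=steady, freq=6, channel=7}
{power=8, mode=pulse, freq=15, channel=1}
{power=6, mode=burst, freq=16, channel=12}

Group B, Group B, Group A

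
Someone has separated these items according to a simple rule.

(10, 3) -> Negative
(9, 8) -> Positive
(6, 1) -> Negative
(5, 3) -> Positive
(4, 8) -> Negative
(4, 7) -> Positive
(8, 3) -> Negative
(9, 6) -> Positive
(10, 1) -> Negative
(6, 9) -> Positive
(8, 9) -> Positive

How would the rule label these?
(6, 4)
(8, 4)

All 'Positive' examples share one property — |first − second| ≤ 3 — and every 'Negative' example lacks it.

Positive, Negative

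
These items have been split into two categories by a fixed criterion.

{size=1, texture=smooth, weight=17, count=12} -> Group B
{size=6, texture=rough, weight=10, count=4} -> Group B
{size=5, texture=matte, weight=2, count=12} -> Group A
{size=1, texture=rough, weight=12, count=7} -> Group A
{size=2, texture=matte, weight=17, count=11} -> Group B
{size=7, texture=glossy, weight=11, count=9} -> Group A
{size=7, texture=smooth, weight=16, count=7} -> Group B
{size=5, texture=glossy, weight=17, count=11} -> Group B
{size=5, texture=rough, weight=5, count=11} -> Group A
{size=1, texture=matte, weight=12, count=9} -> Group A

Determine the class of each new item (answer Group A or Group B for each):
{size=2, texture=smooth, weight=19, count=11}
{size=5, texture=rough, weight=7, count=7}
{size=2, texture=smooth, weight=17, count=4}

Group B, Group A, Group B

The rule appears to be: count ≥ 7 AND weight ≤ 12.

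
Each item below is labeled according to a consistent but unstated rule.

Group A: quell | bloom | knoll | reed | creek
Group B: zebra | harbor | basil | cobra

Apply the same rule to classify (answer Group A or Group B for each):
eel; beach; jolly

Group A, Group B, Group A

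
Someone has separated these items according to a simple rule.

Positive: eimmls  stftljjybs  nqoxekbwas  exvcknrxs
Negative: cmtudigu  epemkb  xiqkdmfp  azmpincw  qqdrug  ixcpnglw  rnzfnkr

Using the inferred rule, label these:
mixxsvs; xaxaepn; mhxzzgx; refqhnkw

Positive, Negative, Negative, Negative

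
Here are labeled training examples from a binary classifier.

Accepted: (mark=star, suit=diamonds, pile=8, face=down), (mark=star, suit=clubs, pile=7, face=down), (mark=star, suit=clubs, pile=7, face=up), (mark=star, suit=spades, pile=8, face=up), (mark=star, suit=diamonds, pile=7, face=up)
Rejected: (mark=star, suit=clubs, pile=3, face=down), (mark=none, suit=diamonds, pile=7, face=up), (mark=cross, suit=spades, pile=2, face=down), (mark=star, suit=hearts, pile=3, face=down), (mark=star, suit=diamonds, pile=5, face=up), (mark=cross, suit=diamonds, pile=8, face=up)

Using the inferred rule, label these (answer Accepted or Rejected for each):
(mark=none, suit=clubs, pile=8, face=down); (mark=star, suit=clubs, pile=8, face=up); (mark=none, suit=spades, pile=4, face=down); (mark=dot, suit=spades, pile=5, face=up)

One predicate separates the groups cleanly: mark is star AND pile ≥ 7.
(mark=none, suit=clubs, pile=8, face=down) — mark is none, pile = 8, hence Rejected.
(mark=star, suit=clubs, pile=8, face=up) — mark is star, pile = 8, hence Accepted.
(mark=none, suit=spades, pile=4, face=down) — mark is none, pile = 4, hence Rejected.
(mark=dot, suit=spades, pile=5, face=up) — mark is dot, pile = 5, hence Rejected.

Rejected, Accepted, Rejected, Rejected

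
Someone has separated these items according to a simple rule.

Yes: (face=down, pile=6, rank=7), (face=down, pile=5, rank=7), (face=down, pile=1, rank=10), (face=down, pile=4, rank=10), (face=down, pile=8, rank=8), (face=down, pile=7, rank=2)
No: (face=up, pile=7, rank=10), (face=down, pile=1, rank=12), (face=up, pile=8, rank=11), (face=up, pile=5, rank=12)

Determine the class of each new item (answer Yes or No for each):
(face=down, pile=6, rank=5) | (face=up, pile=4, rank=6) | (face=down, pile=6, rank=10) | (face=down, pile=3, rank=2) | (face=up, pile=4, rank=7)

The pattern is that an item is 'Yes' exactly when: face is down AND rank ≤ 10.
Yes: (face=down, pile=6, rank=5), since face is down, rank = 5.
No: (face=up, pile=4, rank=6), since face is up, rank = 6.
Yes: (face=down, pile=6, rank=10), since face is down, rank = 10.
Yes: (face=down, pile=3, rank=2), since face is down, rank = 2.
No: (face=up, pile=4, rank=7), since face is up, rank = 7.

Yes, No, Yes, Yes, No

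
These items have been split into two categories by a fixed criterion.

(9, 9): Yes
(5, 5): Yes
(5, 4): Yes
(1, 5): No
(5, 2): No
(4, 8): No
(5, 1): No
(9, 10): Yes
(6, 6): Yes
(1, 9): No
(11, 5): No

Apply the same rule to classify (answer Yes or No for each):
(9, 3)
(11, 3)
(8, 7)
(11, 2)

No, No, Yes, No

The pattern is that an item is 'Yes' exactly when: |first − second| ≤ 1.
No: (9, 3), since |9−3| = 6. No: (11, 3), since |11−3| = 8. Yes: (8, 7), since |8−7| = 1. No: (11, 2), since |11−2| = 9.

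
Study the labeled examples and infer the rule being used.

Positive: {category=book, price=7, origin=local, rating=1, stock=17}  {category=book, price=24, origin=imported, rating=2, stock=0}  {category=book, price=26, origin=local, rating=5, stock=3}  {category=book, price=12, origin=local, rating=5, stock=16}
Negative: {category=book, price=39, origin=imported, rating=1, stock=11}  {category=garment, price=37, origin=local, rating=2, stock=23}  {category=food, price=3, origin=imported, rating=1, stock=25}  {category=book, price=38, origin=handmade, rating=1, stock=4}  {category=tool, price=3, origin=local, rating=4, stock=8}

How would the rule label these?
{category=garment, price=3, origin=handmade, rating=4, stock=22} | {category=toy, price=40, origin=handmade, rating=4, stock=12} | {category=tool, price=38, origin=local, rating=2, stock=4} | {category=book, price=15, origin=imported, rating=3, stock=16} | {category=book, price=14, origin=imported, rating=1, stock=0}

The common property of the 'Positive' items is: category is book AND price ≤ 26. No 'Negative' item has it.
{category=garment, price=3, origin=handmade, rating=4, stock=22} → category is garment, price = 3 → Negative.
{category=toy, price=40, origin=handmade, rating=4, stock=12} → category is toy, price = 40 → Negative.
{category=tool, price=38, origin=local, rating=2, stock=4} → category is tool, price = 38 → Negative.
{category=book, price=15, origin=imported, rating=3, stock=16} → category is book, price = 15 → Positive.
{category=book, price=14, origin=imported, rating=1, stock=0} → category is book, price = 14 → Positive.

Negative, Negative, Negative, Positive, Positive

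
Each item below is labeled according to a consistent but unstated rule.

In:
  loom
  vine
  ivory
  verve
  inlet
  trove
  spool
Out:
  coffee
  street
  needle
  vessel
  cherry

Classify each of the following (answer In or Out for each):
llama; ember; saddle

In, In, Out

One predicate separates the groups cleanly: length ≤ 5.
llama: length 5 — matches, so In. ember: length 5 — matches, so In. saddle: length 6 — does not fit, so Out.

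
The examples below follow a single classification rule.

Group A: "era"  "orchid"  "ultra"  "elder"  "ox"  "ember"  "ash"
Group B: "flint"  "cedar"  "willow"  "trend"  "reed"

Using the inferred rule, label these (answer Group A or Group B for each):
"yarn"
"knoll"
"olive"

The distinguishing property — starts with a vowel — holds for all the 'Group A' cases and none of the 'Group B' cases.

Group B, Group B, Group A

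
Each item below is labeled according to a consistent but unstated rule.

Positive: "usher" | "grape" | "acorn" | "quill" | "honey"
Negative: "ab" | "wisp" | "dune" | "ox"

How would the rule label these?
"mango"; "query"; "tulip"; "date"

The classifier is using: odd length.
"mango" → length 5 → Positive. "query" → length 5 → Positive. "tulip" → length 5 → Positive. "date" → length 4 → Negative.

Positive, Positive, Positive, Negative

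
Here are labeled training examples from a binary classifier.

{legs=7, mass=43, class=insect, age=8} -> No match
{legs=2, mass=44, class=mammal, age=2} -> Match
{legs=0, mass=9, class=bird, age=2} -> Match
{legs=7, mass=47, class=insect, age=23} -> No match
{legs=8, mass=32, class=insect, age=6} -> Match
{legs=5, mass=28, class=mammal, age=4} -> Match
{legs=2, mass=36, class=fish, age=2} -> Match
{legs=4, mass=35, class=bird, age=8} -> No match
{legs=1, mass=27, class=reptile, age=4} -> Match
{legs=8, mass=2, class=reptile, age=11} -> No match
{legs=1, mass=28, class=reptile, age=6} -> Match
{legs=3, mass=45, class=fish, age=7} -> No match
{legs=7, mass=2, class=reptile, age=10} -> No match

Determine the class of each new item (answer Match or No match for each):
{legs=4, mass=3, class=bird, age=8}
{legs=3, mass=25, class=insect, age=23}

No match, No match

The classifier is using: age ≤ 6.
{legs=4, mass=3, class=bird, age=8}: No match (age = 8). {legs=3, mass=25, class=insect, age=23}: No match (age = 23).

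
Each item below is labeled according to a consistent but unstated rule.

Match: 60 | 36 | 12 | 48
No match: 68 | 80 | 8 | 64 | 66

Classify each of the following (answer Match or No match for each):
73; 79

All 'Match' examples share one property — multiple of 12 — and every 'No match' example lacks it.
73 → 73 = 12·6 + 1 → No match.
79 → 79 = 12·6 + 7 → No match.

No match, No match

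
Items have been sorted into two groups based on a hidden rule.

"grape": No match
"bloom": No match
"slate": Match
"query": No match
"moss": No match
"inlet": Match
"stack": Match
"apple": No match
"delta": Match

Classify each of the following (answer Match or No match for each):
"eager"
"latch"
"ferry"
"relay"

Rule: contains 't'. This holds for each 'Match' example and fails for each 'No match' one.
"eager": no 't' — fails this test, so No match.
"latch": has 't' — matches, so Match.
"ferry": no 't' — fails this test, so No match.
"relay": no 't' — fails this test, so No match.

No match, Match, No match, No match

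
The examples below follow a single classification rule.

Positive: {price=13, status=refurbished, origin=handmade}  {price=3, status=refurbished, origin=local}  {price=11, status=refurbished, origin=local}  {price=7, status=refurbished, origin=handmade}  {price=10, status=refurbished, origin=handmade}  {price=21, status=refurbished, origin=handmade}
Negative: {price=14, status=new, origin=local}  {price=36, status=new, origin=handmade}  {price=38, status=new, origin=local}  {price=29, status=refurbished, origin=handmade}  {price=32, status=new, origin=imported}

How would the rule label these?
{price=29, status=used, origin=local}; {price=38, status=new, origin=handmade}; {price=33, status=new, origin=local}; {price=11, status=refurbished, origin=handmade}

The rule appears to be: status is refurbished AND price ≤ 21.
{price=29, status=used, origin=local}: status is used, price = 29, lacks this property → Negative. {price=38, status=new, origin=handmade}: status is new, price = 38, lacks this property → Negative. {price=33, status=new, origin=local}: status is new, price = 33, lacks this property → Negative. {price=11, status=refurbished, origin=handmade}: status is refurbished, price = 11, meets the rule → Positive.

Negative, Negative, Negative, Positive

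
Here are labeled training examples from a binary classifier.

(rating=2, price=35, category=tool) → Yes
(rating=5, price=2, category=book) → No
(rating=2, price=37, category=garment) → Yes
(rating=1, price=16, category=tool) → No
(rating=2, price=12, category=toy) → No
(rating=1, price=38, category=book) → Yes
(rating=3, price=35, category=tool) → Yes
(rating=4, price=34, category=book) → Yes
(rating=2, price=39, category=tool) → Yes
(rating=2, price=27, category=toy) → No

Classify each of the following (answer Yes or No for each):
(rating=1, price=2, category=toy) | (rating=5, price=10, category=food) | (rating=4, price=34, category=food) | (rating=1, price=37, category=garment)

No, No, Yes, Yes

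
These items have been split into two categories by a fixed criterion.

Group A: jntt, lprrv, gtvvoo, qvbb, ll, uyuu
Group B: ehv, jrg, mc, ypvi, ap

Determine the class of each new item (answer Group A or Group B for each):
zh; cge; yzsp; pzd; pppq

Group B, Group B, Group B, Group B, Group A

All 'Group A' examples share one property — has a double letter — and every 'Group B' example lacks it.
zh: no doubled letter, doesn't qualify → Group B. cge: no doubled letter, doesn't qualify → Group B. yzsp: no doubled letter, doesn't qualify → Group B. pzd: no doubled letter, doesn't qualify → Group B. pppq: 'pp' doubled, meets the rule → Group A.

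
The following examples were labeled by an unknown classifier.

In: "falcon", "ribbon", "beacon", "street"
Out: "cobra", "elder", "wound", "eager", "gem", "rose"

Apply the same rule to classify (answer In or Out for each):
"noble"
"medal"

All 'In' examples share one property — length 6 — and every 'Out' example lacks it.
Out: "noble", since length 5.
Out: "medal", since length 5.

Out, Out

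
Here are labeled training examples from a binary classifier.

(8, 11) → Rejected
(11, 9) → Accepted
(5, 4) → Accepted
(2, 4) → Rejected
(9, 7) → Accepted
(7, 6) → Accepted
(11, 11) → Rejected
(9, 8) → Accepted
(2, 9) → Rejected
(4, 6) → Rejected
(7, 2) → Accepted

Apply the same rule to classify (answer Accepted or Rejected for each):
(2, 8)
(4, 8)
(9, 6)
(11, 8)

The common property of the 'Accepted' items is: first > second. No 'Rejected' item has it.

Rejected, Rejected, Accepted, Accepted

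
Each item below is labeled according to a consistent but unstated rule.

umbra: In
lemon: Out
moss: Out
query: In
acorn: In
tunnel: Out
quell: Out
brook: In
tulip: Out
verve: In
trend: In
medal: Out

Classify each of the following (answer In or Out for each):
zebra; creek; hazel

In, In, Out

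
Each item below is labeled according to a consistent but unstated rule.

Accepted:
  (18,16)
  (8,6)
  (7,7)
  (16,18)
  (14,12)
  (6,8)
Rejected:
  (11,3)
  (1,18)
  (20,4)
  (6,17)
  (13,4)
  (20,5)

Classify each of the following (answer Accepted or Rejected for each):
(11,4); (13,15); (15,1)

Rejected, Accepted, Rejected

The distinguishing property — |first − second| ≤ 2 — holds for all the 'Accepted' cases and none of the 'Rejected' cases.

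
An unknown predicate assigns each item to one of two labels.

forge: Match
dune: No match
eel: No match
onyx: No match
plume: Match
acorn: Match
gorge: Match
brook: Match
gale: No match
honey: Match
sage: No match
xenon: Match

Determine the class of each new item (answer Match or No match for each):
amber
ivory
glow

Match, Match, No match

One predicate separates the groups cleanly: length 5.
amber: Match (length 5).
ivory: Match (length 5).
glow: No match (length 4).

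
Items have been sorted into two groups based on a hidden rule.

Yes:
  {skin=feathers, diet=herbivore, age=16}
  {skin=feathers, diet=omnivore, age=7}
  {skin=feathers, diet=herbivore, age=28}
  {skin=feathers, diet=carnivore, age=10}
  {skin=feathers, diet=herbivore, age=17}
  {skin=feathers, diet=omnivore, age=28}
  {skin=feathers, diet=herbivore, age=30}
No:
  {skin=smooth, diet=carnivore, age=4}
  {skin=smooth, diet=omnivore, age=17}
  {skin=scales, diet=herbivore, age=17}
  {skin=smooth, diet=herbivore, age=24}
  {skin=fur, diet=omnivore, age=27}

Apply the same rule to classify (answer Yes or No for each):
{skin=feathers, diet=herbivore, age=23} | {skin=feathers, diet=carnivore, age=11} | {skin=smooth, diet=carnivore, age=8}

The distinguishing property — skin is feathers — holds for all the 'Yes' cases and none of the 'No' cases.
{skin=feathers, diet=herbivore, age=23} — skin is feathers, hence Yes.
{skin=feathers, diet=carnivore, age=11} — skin is feathers, hence Yes.
{skin=smooth, diet=carnivore, age=8} — skin is smooth, hence No.

Yes, Yes, No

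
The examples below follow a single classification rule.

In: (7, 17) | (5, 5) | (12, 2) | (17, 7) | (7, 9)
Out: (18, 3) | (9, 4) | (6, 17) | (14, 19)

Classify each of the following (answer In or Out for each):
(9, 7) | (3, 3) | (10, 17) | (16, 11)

In, In, Out, Out

Checking candidate rules against both groups, what survives is: sum is even.
(9, 7) — 9+7 = 16, hence In.
(3, 3) — 3+3 = 6, hence In.
(10, 17) — 10+17 = 27, hence Out.
(16, 11) — 16+11 = 27, hence Out.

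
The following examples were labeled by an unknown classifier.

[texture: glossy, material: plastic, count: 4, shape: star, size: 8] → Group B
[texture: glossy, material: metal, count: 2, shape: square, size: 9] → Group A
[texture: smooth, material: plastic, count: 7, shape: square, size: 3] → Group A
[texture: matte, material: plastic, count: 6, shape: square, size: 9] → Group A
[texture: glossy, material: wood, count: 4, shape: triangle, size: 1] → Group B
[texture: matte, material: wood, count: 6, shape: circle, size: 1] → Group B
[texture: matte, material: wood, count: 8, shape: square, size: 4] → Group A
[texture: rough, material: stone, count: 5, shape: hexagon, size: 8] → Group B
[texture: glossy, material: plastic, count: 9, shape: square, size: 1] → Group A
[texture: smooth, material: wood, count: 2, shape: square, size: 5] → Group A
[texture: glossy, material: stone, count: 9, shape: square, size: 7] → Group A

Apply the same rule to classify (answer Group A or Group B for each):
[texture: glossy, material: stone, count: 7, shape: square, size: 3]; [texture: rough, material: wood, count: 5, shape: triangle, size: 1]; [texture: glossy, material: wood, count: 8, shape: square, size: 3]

Group A, Group B, Group A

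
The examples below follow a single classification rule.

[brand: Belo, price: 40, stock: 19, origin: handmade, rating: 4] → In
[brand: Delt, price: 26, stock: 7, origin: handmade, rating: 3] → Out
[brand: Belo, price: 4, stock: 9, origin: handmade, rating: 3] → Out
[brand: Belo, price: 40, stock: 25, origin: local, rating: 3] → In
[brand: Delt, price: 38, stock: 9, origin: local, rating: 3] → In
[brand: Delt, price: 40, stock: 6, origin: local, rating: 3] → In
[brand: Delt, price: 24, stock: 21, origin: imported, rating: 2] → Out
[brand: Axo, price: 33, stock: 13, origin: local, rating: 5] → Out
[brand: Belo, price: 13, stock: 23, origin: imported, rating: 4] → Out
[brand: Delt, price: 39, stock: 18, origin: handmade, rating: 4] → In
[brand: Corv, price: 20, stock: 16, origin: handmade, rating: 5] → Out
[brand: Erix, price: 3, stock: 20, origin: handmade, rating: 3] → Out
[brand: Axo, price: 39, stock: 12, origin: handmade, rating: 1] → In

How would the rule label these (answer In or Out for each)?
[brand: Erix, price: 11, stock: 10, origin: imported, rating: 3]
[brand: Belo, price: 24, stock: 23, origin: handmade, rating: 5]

Rule: price ≥ 38. This holds for each 'In' example and fails for each 'Out' one.
[brand: Erix, price: 11, stock: 10, origin: imported, rating: 3] — price = 11, hence Out.
[brand: Belo, price: 24, stock: 23, origin: handmade, rating: 5] — price = 24, hence Out.

Out, Out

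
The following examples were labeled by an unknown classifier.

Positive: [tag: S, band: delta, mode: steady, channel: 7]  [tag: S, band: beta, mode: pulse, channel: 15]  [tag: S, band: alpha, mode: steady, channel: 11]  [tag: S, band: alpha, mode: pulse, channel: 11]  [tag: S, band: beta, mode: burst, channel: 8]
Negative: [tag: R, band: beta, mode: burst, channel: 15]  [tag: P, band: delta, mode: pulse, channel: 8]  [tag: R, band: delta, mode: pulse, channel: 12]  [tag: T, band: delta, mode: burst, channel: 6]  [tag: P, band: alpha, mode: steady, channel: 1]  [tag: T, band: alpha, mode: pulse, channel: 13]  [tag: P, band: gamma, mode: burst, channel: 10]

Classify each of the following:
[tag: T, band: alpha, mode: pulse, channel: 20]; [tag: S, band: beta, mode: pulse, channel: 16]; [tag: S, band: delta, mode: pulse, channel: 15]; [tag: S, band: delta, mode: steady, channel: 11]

Negative, Positive, Positive, Positive

Looking at the examples, the only property every 'Positive' case has and every 'Negative' case lacks is: tag is S.
[tag: T, band: alpha, mode: pulse, channel: 20] — tag is T, hence Negative.
[tag: S, band: beta, mode: pulse, channel: 16] — tag is S, hence Positive.
[tag: S, band: delta, mode: pulse, channel: 15] — tag is S, hence Positive.
[tag: S, band: delta, mode: steady, channel: 11] — tag is S, hence Positive.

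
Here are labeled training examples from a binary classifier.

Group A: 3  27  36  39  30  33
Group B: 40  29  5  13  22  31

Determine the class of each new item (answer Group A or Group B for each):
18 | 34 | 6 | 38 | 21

The classifier is using: multiple of 3.
18: 18 = 3·6, meets the rule → Group A.
34: 34 = 3·11 + 1, fails this test → Group B.
6: 6 = 3·2, meets the rule → Group A.
38: 38 = 3·12 + 2, fails this test → Group B.
21: 21 = 3·7, meets the rule → Group A.

Group A, Group B, Group A, Group B, Group A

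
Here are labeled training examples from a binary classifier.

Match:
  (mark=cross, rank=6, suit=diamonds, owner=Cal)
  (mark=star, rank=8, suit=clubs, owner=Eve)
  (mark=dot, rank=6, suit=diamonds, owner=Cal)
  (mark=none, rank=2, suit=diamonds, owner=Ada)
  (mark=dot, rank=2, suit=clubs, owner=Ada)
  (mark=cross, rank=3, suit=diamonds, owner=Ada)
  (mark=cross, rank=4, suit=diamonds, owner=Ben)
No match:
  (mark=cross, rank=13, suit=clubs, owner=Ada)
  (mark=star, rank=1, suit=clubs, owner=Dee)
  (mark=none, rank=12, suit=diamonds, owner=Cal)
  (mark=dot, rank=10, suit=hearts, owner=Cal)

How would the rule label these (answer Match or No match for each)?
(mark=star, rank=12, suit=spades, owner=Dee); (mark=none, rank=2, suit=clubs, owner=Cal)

One predicate separates the groups cleanly: rank ≥ 2 AND rank ≤ 8.

No match, Match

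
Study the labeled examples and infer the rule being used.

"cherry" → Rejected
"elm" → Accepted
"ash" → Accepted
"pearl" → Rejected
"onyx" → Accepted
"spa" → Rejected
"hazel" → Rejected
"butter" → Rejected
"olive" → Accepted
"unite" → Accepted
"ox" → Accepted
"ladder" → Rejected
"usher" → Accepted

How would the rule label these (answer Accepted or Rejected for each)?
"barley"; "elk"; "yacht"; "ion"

Rejected, Accepted, Rejected, Accepted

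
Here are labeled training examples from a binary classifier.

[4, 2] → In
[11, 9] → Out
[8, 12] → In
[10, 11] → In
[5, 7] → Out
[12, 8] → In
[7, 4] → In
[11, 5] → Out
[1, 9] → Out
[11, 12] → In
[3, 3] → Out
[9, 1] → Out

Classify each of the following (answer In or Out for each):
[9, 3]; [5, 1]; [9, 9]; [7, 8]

Checking candidate rules against both groups, what survives is: product is even.
[9, 3] → 9·3 = 27 → Out. [5, 1] → 5·1 = 5 → Out. [9, 9] → 9·9 = 81 → Out. [7, 8] → 7·8 = 56 → In.

Out, Out, Out, In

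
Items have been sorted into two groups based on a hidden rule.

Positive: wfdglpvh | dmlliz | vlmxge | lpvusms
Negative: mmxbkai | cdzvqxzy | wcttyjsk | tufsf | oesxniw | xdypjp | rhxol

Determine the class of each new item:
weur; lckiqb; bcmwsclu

The pattern is that an item is 'Positive' exactly when: length ≥ 6 AND contains 'l'.
Negative: weur, since length 4, no 'l'. Positive: lckiqb, since length 6, has 'l'. Positive: bcmwsclu, since length 8, has 'l'.

Negative, Positive, Positive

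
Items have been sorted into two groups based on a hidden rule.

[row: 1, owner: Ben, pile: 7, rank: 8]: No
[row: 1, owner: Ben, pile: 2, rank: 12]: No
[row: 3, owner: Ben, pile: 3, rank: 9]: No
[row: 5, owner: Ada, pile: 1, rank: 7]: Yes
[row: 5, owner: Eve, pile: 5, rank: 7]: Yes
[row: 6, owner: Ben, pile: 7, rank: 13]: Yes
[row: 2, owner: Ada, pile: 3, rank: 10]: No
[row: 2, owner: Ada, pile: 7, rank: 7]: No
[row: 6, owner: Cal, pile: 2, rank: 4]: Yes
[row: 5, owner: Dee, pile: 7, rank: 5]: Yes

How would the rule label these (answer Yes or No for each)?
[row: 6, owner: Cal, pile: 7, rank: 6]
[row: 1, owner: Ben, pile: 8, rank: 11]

Yes, No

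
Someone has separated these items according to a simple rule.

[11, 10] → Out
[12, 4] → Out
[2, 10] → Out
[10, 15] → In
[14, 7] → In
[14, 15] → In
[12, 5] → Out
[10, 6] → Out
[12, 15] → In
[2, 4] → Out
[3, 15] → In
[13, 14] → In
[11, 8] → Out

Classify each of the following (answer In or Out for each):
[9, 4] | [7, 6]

Out, Out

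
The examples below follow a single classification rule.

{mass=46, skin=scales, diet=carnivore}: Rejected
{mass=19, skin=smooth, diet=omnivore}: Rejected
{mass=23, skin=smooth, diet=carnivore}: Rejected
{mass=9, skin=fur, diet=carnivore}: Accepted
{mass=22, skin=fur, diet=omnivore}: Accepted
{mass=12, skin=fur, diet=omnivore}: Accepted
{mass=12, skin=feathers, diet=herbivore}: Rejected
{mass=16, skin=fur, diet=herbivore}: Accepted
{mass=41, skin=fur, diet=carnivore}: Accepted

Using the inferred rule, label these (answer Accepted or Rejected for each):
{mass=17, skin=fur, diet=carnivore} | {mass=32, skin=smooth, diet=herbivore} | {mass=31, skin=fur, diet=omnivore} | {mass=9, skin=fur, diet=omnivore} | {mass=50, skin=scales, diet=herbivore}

The classifier is using: skin is fur.
{mass=17, skin=fur, diet=carnivore} → skin is fur → Accepted.
{mass=32, skin=smooth, diet=herbivore} → skin is smooth → Rejected.
{mass=31, skin=fur, diet=omnivore} → skin is fur → Accepted.
{mass=9, skin=fur, diet=omnivore} → skin is fur → Accepted.
{mass=50, skin=scales, diet=herbivore} → skin is scales → Rejected.

Accepted, Rejected, Accepted, Accepted, Rejected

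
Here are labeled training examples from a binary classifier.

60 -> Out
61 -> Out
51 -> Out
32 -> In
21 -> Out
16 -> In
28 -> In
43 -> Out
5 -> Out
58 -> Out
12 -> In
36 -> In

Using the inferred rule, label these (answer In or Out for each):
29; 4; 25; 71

Out, In, Out, Out

The simplest hypothesis consistent with all the labels is: even AND at most 36.
29: 29 is odd, 29 ≤ 36 — does not satisfy this, so Out. 4: 4 is even, 4 ≤ 36 — passes, so In. 25: 25 is odd, 25 ≤ 36 — does not satisfy this, so Out. 71: 71 is odd, 71 > 36 — does not satisfy this, so Out.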